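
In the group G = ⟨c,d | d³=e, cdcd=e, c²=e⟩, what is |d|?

Compute successive powers until reaching e:
  d¹ = d, d² = d², d³ = e.
The smallest positive k with dᵏ = e is 3.

Answer: 3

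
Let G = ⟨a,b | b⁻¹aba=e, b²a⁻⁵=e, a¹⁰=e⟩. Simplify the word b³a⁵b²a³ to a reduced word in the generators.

Multiply left to right, reducing at each step:
  (b⁻¹) · a⁵ = b
  b · b² = b⁻¹
  (b⁻¹) · a³ = a²b

Answer: a²b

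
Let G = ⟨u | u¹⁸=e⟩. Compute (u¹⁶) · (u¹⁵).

Compute (u¹⁶) · (u¹⁵) by multiplying left to right and reducing via the relations at each step:
  (u¹⁶) · u¹⁵ = u¹³

Answer: u¹³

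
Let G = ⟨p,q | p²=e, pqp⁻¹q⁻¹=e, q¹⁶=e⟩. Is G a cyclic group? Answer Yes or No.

|G| = 32, but the maximum element order in G is 16 < 32. No single element generates all of G, so G is not cyclic.

Answer: No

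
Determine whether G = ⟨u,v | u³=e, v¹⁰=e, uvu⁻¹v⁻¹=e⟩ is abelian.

Each pair of generators commutes: u·v = uv = v·u. Since the generators pairwise commute, every element of G commutes with every other, so G is abelian.

Answer: Yes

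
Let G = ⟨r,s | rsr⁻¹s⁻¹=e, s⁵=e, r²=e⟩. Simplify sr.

Compute s · r by multiplying left to right and reducing via the relations at each step:
  s · r = rs

Answer: rs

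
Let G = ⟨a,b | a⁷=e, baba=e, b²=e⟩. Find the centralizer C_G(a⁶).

⟨a⁶⟩ ⊆ C_G(a⁶) since powers of a⁶ commute with a⁶; so |C_G(a⁶)| ≥ |⟨a⁶⟩| = 7.
By orbit–stabilizer, |C_G(a⁶)| = |G| / |conj. class of a⁶| = 14 / 2 = 7.
The 7 elements commuting with a⁶ are {e, a, a², a³, a⁴, a⁵, a⁶}.

Answer: {e, a, a², a³, a⁴, a⁵, a⁶}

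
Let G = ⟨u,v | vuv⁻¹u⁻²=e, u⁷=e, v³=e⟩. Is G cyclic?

Every cyclic group is abelian. But u·v = uv while v·u = u²v, so u·v ≠ v·u and G is not abelian. Hence G is not cyclic.

Answer: No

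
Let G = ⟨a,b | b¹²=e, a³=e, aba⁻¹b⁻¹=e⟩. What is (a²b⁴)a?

Compute (a²b⁴) · a by multiplying left to right and reducing via the relations at each step:
  (a²b⁴) · a = b⁴

Answer: b⁴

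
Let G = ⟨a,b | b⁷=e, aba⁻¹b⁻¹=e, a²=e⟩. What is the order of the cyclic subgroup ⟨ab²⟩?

|⟨ab²⟩| equals the order of ab². Compute successive powers until reaching e:
  (ab²)¹ = ab², (ab²)² = b⁴, (ab²)³ = ab⁶, (ab²)⁴ = b, (ab²)⁵ = ab³, (ab²)⁶ = b⁵, (ab²)⁷ = a, (ab²)⁸ = b², (ab²)⁹ = ab⁴, (ab²)¹⁰ = b⁶, (ab²)¹¹ = ab, (ab²)¹² = b³, (ab²)¹³ = ab⁵, (ab²)¹⁴ = e.
The smallest positive k with (ab²)ᵏ = e is 14, so |⟨ab²⟩| = 14.

Answer: 14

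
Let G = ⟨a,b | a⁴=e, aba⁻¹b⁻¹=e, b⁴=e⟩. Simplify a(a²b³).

Compute a · (a²b³) by multiplying left to right and reducing via the relations at each step:
  a · a² = a³
  (a³) · b³ = a³b³

Answer: a³b³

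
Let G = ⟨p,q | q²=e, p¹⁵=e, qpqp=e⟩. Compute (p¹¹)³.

Compute successive powers of (p¹¹), reducing at each step:
  (p¹¹)²: (p¹¹) · p¹¹ = p⁷
  (p¹¹)³: (p⁷) · p¹¹ = p³

Answer: p³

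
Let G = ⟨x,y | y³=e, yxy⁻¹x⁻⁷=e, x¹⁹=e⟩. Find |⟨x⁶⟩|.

|⟨x⁶⟩| equals the order of x⁶. Compute successive powers until reaching e:
  (x⁶)¹ = x⁶, (x⁶)² = x¹², (x⁶)³ = x¹⁸, (x⁶)⁴ = x⁵, (x⁶)⁵ = x¹¹, (x⁶)⁶ = x¹⁷, (x⁶)⁷ = x⁴, (x⁶)⁸ = x¹⁰, (x⁶)⁹ = x¹⁶, (x⁶)¹⁰ = x³, (x⁶)¹¹ = x⁹, (x⁶)¹² = x¹⁵, (x⁶)¹³ = x², (x⁶)¹⁴ = x⁸, (x⁶)¹⁵ = x¹⁴, (x⁶)¹⁶ = x, (x⁶)¹⁷ = x⁷, (x⁶)¹⁸ = x¹³, (x⁶)¹⁹ = e.
The smallest positive k with (x⁶)ᵏ = e is 19, so |⟨x⁶⟩| = 19.

Answer: 19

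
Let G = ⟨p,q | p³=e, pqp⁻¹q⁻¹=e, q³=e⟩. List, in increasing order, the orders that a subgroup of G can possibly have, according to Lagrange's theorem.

|G| = 9 = 3². By Lagrange's theorem the order of any subgroup divides 9; the divisors of 9 are 1, 3, 9.

Answer: 1, 3, 9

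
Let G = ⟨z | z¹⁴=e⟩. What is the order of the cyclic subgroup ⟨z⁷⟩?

|⟨z⁷⟩| equals the order of z⁷. Compute successive powers until reaching e:
  (z⁷)¹ = z⁷, (z⁷)² = e.
The smallest positive k with (z⁷)ᵏ = e is 2, so |⟨z⁷⟩| = 2.

Answer: 2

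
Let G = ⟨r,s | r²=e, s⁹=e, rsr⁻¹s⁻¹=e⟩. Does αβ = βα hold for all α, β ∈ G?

Each pair of generators commutes: r·s = rs = s·r. Since the generators pairwise commute, every element of G commutes with every other, so G is abelian.

Answer: Yes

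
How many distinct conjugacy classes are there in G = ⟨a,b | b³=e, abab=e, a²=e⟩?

The conjugacy classes (representative and size) are:
  [e] (size 1), [ab²] (size 3), [b²] (size 2).
Class equation: 1 + 3 + 2 = 6 = |G|. So G has 3 conjugacy classes.

Answer: 3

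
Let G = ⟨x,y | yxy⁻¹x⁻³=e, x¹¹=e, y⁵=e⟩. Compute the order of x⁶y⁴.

Compute successive powers until reaching e:
  (x⁶y⁴)¹ = x⁶y⁴, (x⁶y⁴)² = x⁸y³, (x⁶y⁴)³ = x⁵y², (x⁶y⁴)⁴ = x⁴y, (x⁶y⁴)⁵ = e.
The smallest positive k with (x⁶y⁴)ᵏ = e is 5.

Answer: 5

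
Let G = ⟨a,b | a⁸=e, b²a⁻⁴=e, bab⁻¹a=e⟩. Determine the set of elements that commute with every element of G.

An element z ∈ Z(G) iff z commutes with every generator.
For example a⁴ is central: (a⁴)·a = a⁵ = a·(a⁴); (a⁴)·b = b⁻¹ = b·(a⁴).
Whereas a ∉ Z(G) since a·b = ab ≠ a³b⁻¹ = b·a.
Checking each of the 16 elements this way gives Z(G) = {e, a⁴}, of order 2.

Answer: {e, a⁴}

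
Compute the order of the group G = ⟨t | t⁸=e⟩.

G is generated by a single element, so G is cyclic. The relator gives t⁸ = e and no smaller power is forced to be e, so the 8 powers {e, t, t², t³, t⁴, t⁵, t⁶, t⁷} are distinct. Hence |G| = 8.

Answer: 8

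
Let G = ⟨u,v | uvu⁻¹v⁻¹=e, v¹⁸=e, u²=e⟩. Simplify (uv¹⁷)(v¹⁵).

Compute (uv¹⁷) · (v¹⁵) by multiplying left to right and reducing via the relations at each step:
  (uv¹⁷) · v¹⁵ = uv¹⁴

Answer: uv¹⁴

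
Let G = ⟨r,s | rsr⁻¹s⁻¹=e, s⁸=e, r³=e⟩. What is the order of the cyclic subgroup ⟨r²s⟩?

|⟨r²s⟩| equals the order of r²s. Compute successive powers until reaching e:
  (r²s)¹ = r²s, (r²s)² = rs², (r²s)³ = s³, (r²s)⁴ = r²s⁴, (r²s)⁵ = rs⁵, (r²s)⁶ = s⁶, (r²s)⁷ = r²s⁷, (r²s)⁸ = r, (r²s)⁹ = s, (r²s)¹⁰ = r²s², (r²s)¹¹ = rs³, (r²s)¹² = s⁴, (r²s)¹³ = r²s⁵, (r²s)¹⁴ = rs⁶, (r²s)¹⁵ = s⁷, (r²s)¹⁶ = r², (r²s)¹⁷ = rs, (r²s)¹⁸ = s², (r²s)¹⁹ = r²s³, (r²s)²⁰ = rs⁴, (r²s)²¹ = s⁵, (r²s)²² = r²s⁶, (r²s)²³ = rs⁷, (r²s)²⁴ = e.
The smallest positive k with (r²s)ᵏ = e is 24, so |⟨r²s⟩| = 24.

Answer: 24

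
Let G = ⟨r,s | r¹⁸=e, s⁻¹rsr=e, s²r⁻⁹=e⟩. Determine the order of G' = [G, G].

G' = [G, G] is generated by all commutators. The generator-pair commutators are: [r, s] = r².
The subgroup they normally generate is {e, r², r⁴, r⁶, r⁸, r¹⁰, r¹², r¹⁴, r¹⁶}, of order 9.
Check: |G/G'| = 36/9 = 4 is the order of the abelianisation.

Answer: 9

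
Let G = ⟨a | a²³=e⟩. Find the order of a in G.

Compute successive powers until reaching e:
  a¹ = a, a² = a², a³ = a³, a⁴ = a⁴, a⁵ = a⁵, a⁶ = a⁶, a⁷ = a⁷, a⁸ = a⁸, a⁹ = a⁹, a¹⁰ = a¹⁰, a¹¹ = a¹¹, a¹² = a¹², a¹³ = a¹³, a¹⁴ = a¹⁴, a¹⁵ = a¹⁵, a¹⁶ = a¹⁶, a¹⁷ = a¹⁷, a¹⁸ = a¹⁸, a¹⁹ = a¹⁹, a²⁰ = a²⁰, a²¹ = a²¹, a²² = a²², a²³ = e.
The smallest positive k with aᵏ = e is 23.

Answer: 23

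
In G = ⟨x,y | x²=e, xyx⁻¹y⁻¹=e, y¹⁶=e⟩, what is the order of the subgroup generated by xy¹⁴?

|⟨xy¹⁴⟩| equals the order of xy¹⁴. Compute successive powers until reaching e:
  (xy¹⁴)¹ = xy¹⁴, (xy¹⁴)² = y¹², (xy¹⁴)³ = xy¹⁰, (xy¹⁴)⁴ = y⁸, (xy¹⁴)⁵ = xy⁶, (xy¹⁴)⁶ = y⁴, (xy¹⁴)⁷ = xy², (xy¹⁴)⁸ = e.
The smallest positive k with (xy¹⁴)ᵏ = e is 8, so |⟨xy¹⁴⟩| = 8.

Answer: 8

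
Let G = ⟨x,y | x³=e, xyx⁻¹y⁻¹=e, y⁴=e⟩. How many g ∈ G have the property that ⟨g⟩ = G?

G is cyclic of order 12. An element generates G iff its order is 12, and a cyclic group of order 12 has exactly φ(12) = 4 such elements.

Answer: 4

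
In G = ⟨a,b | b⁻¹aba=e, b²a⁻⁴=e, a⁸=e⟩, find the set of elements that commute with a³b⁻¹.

⟨a³b⁻¹⟩ ⊆ C_G(a³b⁻¹) since powers of a³b⁻¹ commute with a³b⁻¹; so |C_G(a³b⁻¹)| ≥ |⟨a³b⁻¹⟩| = 4.
By orbit–stabilizer, |C_G(a³b⁻¹)| = |G| / |conj. class of a³b⁻¹| = 16 / 4 = 4.
The 4 elements commuting with a³b⁻¹ are {e, a⁴, a³b, a³b⁻¹}.

Answer: {e, a⁴, a³b, a³b⁻¹}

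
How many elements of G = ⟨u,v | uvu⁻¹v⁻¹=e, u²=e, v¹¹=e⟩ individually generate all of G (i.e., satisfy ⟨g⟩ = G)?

G is cyclic of order 22. An element generates G iff its order is 22, and a cyclic group of order 22 has exactly φ(22) = 10 such elements.

Answer: 10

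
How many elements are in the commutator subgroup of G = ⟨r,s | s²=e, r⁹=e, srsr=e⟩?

G' = [G, G] is generated by all commutators. The generator-pair commutators are: [r, s] = r².
The subgroup they normally generate is {e, r, r², r³, r⁴, r⁵, r⁶, r⁷, r⁸}, of order 9.
Check: |G/G'| = 18/9 = 2 is the order of the abelianisation.

Answer: 9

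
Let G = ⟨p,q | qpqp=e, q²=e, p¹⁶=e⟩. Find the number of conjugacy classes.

The conjugacy classes (representative and size) are:
  [e] (size 1), [p¹⁵] (size 2), [p²] (size 2), [p³] (size 2), [p¹²] (size 2), [p⁵] (size 2), [p⁶] (size 2), [p⁷] (size 2), [p⁸] (size 1), [p²q] (size 8), [p¹⁵q] (size 8).
Class equation: 1 + 2 + 2 + 2 + 2 + 2 + 2 + 2 + 1 + 8 + 8 = 32 = |G|. So G has 11 conjugacy classes.

Answer: 11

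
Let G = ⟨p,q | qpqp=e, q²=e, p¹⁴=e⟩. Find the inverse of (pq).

The order of (pq) is 2 (smallest k with (pq)ᵏ = e), so (pq)⁻¹ = (pq)¹ = pq.
Check: (pq) · (pq) → (pq) · p = q;   q · q = e, giving e as required.

Answer: pq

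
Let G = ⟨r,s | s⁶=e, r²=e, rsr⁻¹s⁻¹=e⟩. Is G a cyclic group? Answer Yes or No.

|G| = 12, but the maximum element order in G is 6 < 12. No single element generates all of G, so G is not cyclic.

Answer: No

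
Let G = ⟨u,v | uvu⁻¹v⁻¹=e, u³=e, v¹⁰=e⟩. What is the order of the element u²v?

Compute successive powers until reaching e:
  (u²v)¹ = u²v, (u²v)² = uv², (u²v)³ = v³, (u²v)⁴ = u²v⁴, (u²v)⁵ = uv⁵, (u²v)⁶ = v⁶, (u²v)⁷ = u²v⁷, (u²v)⁸ = uv⁸, (u²v)⁹ = v⁹, (u²v)¹⁰ = u², (u²v)¹¹ = uv, (u²v)¹² = v², (u²v)¹³ = u²v³, (u²v)¹⁴ = uv⁴, (u²v)¹⁵ = v⁵, (u²v)¹⁶ = u²v⁶, (u²v)¹⁷ = uv⁷, (u²v)¹⁸ = v⁸, (u²v)¹⁹ = u²v⁹, (u²v)²⁰ = u, (u²v)²¹ = v, (u²v)²² = u²v², (u²v)²³ = uv³, (u²v)²⁴ = v⁴, (u²v)²⁵ = u²v⁵, (u²v)²⁶ = uv⁶, (u²v)²⁷ = v⁷, (u²v)²⁸ = u²v⁸, (u²v)²⁹ = uv⁹, (u²v)³⁰ = e.
The smallest positive k with (u²v)ᵏ = e is 30.

Answer: 30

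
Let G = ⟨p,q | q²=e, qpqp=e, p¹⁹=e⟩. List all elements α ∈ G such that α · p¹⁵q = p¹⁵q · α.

⟨p¹⁵q⟩ ⊆ C_G(p¹⁵q) since powers of p¹⁵q commute with p¹⁵q; so |C_G(p¹⁵q)| ≥ |⟨p¹⁵q⟩| = 2.
By orbit–stabilizer, |C_G(p¹⁵q)| = |G| / |conj. class of p¹⁵q| = 38 / 19 = 2.
The 2 elements commuting with p¹⁵q are {e, p¹⁵q}.

Answer: {e, p¹⁵q}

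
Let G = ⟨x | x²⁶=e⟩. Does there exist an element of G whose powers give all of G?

|G| = 26. The element x has order 26 (its powers give 26 distinct elements), so ⟨x⟩ = G and G is cyclic.

Answer: Yes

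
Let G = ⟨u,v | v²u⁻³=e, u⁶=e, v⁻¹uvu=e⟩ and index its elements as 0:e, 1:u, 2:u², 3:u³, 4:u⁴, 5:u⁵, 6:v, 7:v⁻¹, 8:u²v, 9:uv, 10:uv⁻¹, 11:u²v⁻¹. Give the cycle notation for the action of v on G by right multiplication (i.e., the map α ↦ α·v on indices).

(0 6 3 7)(1 9 4 10)(2 8 5 11)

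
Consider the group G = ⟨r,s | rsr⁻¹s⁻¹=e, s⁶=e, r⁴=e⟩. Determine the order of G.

Enumerate words in the generators, reducing via the relations: the distinct elements are
  {e, r, s, rs, r², r³, s², s³, s⁴, s⁵, rs², rs³, rs⁴, rs⁵, r²s, r³s, r²s², r²s³, r²s⁴, r²s⁵, r³s², r³s³, r³s⁴, r³s⁵}.
No further products give new elements, so |G| = 24.

Answer: 24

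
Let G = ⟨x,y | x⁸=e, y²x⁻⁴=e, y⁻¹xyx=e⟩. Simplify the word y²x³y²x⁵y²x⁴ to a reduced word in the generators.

Multiply left to right, reducing at each step:
  (x⁴) · x³ = x⁷
  (x⁷) · y² = x³
  (x³) · x⁵ = e
  e · y² = x⁴
  (x⁴) · x⁴ = e

Answer: e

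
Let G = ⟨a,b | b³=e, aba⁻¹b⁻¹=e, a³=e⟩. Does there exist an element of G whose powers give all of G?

|G| = 9, but the maximum element order in G is 3 < 9. No single element generates all of G, so G is not cyclic.

Answer: No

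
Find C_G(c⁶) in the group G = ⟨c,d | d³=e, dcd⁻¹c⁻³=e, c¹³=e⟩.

⟨c⁶⟩ ⊆ C_G(c⁶) since powers of c⁶ commute with c⁶; so |C_G(c⁶)| ≥ |⟨c⁶⟩| = 13.
By orbit–stabilizer, |C_G(c⁶)| = |G| / |conj. class of c⁶| = 39 / 3 = 13.
The 13 elements commuting with c⁶ are {e, c, c², c³, c⁴, c⁵, c⁶, c⁷, c⁸, c⁹, c¹⁰, c¹¹, c¹²}.

Answer: {e, c, c², c³, c⁴, c⁵, c⁶, c⁷, c⁸, c⁹, c¹⁰, c¹¹, c¹²}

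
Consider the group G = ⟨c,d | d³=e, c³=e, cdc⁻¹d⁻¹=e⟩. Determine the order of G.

Enumerate words in the generators, reducing via the relations: the distinct elements are
  {c, d, e, cd, c², d², cd², c²d, c²d²}.
No further products give new elements, so |G| = 9.

Answer: 9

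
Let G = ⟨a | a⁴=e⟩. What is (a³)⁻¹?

The order of (a³) is 4 (smallest k with (a³)ᵏ = e), so (a³)⁻¹ = (a³)³ = a.
Check: (a³) · a → (a³) · a = e, giving e as required.

Answer: a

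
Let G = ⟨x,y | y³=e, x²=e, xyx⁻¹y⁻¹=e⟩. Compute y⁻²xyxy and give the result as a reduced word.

Multiply left to right, reducing at each step:
  y · x = xy
  (xy) · y = xy²
  (xy²) · x = y²
  (y²) · y = e

Answer: e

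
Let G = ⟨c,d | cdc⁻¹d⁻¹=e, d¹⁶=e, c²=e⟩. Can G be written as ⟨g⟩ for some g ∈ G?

|G| = 32, but the maximum element order in G is 16 < 32. No single element generates all of G, so G is not cyclic.

Answer: No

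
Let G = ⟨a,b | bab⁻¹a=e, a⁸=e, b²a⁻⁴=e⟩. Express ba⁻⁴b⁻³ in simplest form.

Multiply left to right, reducing at each step:
  b · a⁻⁴ = b⁻¹
  (b⁻¹) · b⁻³ = e

Answer: e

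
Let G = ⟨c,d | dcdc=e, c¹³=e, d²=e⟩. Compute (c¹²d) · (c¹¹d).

Compute (c¹²d) · (c¹¹d) by multiplying left to right and reducing via the relations at each step:
  (c¹²d) · c¹¹ = cd
  (cd) · d = c

Answer: c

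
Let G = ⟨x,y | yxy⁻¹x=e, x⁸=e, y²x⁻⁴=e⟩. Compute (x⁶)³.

Compute successive powers of (x⁶), reducing at each step:
  (x⁶)²: (x⁶) · x⁶ = x⁴
  (x⁶)³: (x⁴) · x⁶ = x²

Answer: x²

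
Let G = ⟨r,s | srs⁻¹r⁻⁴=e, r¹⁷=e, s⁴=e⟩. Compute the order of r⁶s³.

Compute successive powers until reaching e:
  (r⁶s³)¹ = r⁶s³, (r⁶s³)² = r¹⁶s², (r⁶s³)³ = r¹⁰s, (r⁶s³)⁴ = e.
The smallest positive k with (r⁶s³)ᵏ = e is 4.

Answer: 4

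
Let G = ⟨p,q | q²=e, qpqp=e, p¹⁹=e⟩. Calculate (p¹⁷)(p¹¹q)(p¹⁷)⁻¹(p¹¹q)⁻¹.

[(p¹⁷), (p¹¹q)] = (p¹⁷)·(p¹¹q)·(p¹⁷)⁻¹·(p¹¹q)⁻¹.
  (p¹⁷) · (p¹¹q) = p⁹q
  (p⁹q) · (p²) = p⁷q
  (p⁷q) · (p¹¹q) = p¹⁵

Answer: p¹⁵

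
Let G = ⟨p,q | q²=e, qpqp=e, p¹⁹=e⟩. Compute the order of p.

Compute successive powers until reaching e:
  p¹ = p, p² = p², p³ = p³, p⁴ = p⁴, p⁵ = p⁵, p⁶ = p⁶, p⁷ = p⁷, p⁸ = p⁸, p⁹ = p⁹, p¹⁰ = p¹⁰, p¹¹ = p¹¹, p¹² = p¹², p¹³ = p¹³, p¹⁴ = p¹⁴, p¹⁵ = p¹⁵, p¹⁶ = p¹⁶, p¹⁷ = p¹⁷, p¹⁸ = p¹⁸, p¹⁹ = e.
The smallest positive k with pᵏ = e is 19.

Answer: 19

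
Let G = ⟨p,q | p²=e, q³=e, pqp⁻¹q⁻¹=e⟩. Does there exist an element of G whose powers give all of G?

|G| = 6. The element pq has order 6 (its powers give 6 distinct elements), so ⟨pq⟩ = G and G is cyclic.

Answer: Yes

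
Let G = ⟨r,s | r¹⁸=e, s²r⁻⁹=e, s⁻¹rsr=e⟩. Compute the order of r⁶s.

Compute successive powers until reaching e:
  (r⁶s)¹ = r⁶s, (r⁶s)² = r⁹, (r⁶s)³ = r⁶s⁻¹, (r⁶s)⁴ = e.
The smallest positive k with (r⁶s)ᵏ = e is 4.

Answer: 4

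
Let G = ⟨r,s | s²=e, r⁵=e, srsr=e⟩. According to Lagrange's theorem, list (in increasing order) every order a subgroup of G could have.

|G| = 10 = 2 · 5. By Lagrange's theorem the order of any subgroup divides 10; the divisors of 10 are 1, 2, 5, 10.

Answer: 1, 2, 5, 10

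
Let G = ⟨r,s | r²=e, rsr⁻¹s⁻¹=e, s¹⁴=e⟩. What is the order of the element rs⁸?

Compute successive powers until reaching e:
  (rs⁸)¹ = rs⁸, (rs⁸)² = s², (rs⁸)³ = rs¹⁰, (rs⁸)⁴ = s⁴, (rs⁸)⁵ = rs¹², (rs⁸)⁶ = s⁶, (rs⁸)⁷ = r, (rs⁸)⁸ = s⁸, (rs⁸)⁹ = rs², (rs⁸)¹⁰ = s¹⁰, (rs⁸)¹¹ = rs⁴, (rs⁸)¹² = s¹², (rs⁸)¹³ = rs⁶, (rs⁸)¹⁴ = e.
The smallest positive k with (rs⁸)ᵏ = e is 14.

Answer: 14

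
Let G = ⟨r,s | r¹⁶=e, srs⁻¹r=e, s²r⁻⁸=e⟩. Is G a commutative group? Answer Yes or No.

r·s = rs but s·r = r⁷s⁻¹, so r·s ≠ s·r and G is not abelian.

Answer: No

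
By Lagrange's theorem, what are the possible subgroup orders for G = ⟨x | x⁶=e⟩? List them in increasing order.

|G| = 6 = 2 · 3. By Lagrange's theorem the order of any subgroup divides 6; the divisors of 6 are 1, 2, 3, 6.

Answer: 1, 2, 3, 6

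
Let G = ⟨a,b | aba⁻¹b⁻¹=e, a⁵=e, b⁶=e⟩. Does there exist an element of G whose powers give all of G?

|G| = 30. The element ab has order 30 (its powers give 30 distinct elements), so ⟨ab⟩ = G and G is cyclic.

Answer: Yes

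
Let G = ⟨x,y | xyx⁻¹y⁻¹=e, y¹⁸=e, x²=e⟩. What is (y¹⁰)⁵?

Compute successive powers of (y¹⁰), reducing at each step:
  (y¹⁰)²: (y¹⁰) · y¹⁰ = y²
  (y¹⁰)³: (y²) · y¹⁰ = y¹²
  (y¹⁰)⁴: (y¹²) · y¹⁰ = y⁴
  (y¹⁰)⁵: (y⁴) · y¹⁰ = y¹⁴

Answer: y¹⁴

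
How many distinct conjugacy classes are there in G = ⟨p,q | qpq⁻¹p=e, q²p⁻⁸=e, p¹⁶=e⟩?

The conjugacy classes (representative and size) are:
  [e] (size 1), [p] (size 2), [p¹⁴] (size 2), [p¹³] (size 2), [p¹²] (size 2), [p⁵] (size 2), [p¹⁰] (size 2), [p⁷] (size 2), [p⁸] (size 1), [q⁻¹] (size 8), [p⁷q⁻¹] (size 8).
Class equation: 1 + 2 + 2 + 2 + 2 + 2 + 2 + 2 + 1 + 8 + 8 = 32 = |G|. So G has 11 conjugacy classes.

Answer: 11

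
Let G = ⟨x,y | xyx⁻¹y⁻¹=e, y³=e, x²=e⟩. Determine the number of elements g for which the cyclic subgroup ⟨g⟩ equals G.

G is cyclic of order 6. An element generates G iff its order is 6, and a cyclic group of order 6 has exactly φ(6) = 2 such elements.

Answer: 2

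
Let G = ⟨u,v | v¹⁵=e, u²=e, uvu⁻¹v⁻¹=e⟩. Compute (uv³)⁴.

Compute successive powers of (uv³), reducing at each step:
  (uv³)²: (uv³) · u = v³;   (v³) · v³ = v⁶
  (uv³)³: (v⁶) · u = uv⁶;   (uv⁶) · v³ = uv⁹
  (uv³)⁴: (uv⁹) · u = v⁹;   (v⁹) · v³ = v¹²

Answer: v¹²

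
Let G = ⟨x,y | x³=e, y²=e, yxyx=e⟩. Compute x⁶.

Compute successive powers of x, reducing at each step:
  x²: x · x = x²
  x³: (x²) · x = e
  x⁴: e · x = x
  x⁵: x · x = x²
  x⁶: (x²) · x = e

Answer: e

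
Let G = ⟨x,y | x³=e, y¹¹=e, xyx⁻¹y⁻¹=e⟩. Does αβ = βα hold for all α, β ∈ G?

Each pair of generators commutes: x·y = xy = y·x. Since the generators pairwise commute, every element of G commutes with every other, so G is abelian.

Answer: Yes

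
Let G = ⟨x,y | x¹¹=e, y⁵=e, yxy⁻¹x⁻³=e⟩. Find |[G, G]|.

G' = [G, G] is generated by all commutators. The generator-pair commutators are: [x, y] = x⁹.
The subgroup they normally generate is {e, x, x², x³, x⁴, x⁵, x⁶, x⁷, x⁸, x⁹, x¹⁰}, of order 11.
Check: |G/G'| = 55/11 = 5 is the order of the abelianisation.

Answer: 11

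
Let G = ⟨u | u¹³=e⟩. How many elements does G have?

G is generated by a single element, so G is cyclic. The relator gives u¹³ = e and no smaller power is forced to be e, so the 13 powers {e, u, u², u³, u⁴, u⁵, u⁶, u⁷, u⁸, u⁹, u¹², u¹¹, u¹⁰} are distinct. Hence |G| = 13.

Answer: 13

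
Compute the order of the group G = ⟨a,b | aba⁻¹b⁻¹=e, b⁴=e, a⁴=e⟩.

Enumerate words in the generators, reducing via the relations: the distinct elements are
  {a, b, e, ab, a², a³, b², b³, ab², ab³, a²b, a³b, a²b², a²b³, a³b², a³b³}.
No further products give new elements, so |G| = 16.

Answer: 16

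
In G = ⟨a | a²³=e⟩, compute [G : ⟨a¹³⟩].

First find ord(a¹³) by computing successive powers:
  (a¹³)¹ = a¹³, (a¹³)² = a³, (a¹³)³ = a¹⁶, (a¹³)⁴ = a⁶, (a¹³)⁵ = a¹⁹, (a¹³)⁶ = a⁹, (a¹³)⁷ = a²², (a¹³)⁸ = a¹², (a¹³)⁹ = a², (a¹³)¹⁰ = a¹⁵, (a¹³)¹¹ = a⁵, (a¹³)¹² = a¹⁸, (a¹³)¹³ = a⁸, (a¹³)¹⁴ = a²¹, (a¹³)¹⁵ = a¹¹, (a¹³)¹⁶ = a, (a¹³)¹⁷ = a¹⁴, (a¹³)¹⁸ = a⁴, (a¹³)¹⁹ = a¹⁷, (a¹³)²⁰ = a⁷, (a¹³)²¹ = a²⁰, (a¹³)²² = a¹⁰, (a¹³)²³ = e.
So |⟨a¹³⟩| = ord(a¹³) = 23. With |G| = 23, by Lagrange [G : ⟨a¹³⟩] = 23/23 = 1.

Answer: 1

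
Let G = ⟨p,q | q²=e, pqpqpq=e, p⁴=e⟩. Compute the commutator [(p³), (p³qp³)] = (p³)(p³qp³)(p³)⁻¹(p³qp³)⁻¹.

[(p³), (p³qp³)] = (p³)·(p³qp³)·(p³)⁻¹·(p³qp³)⁻¹.
  (p³) · (p³qp³) = p²qp³
  (p²qp³) · p = p²q
  (p²q) · (pqp) = pq

Answer: pq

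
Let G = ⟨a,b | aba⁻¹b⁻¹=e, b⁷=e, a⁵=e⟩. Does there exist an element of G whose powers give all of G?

|G| = 35. The element ab has order 35 (its powers give 35 distinct elements), so ⟨ab⟩ = G and G is cyclic.

Answer: Yes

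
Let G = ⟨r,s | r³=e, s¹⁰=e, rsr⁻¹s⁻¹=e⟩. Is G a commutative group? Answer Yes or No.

Each pair of generators commutes: r·s = rs = s·r. Since the generators pairwise commute, every element of G commutes with every other, so G is abelian.

Answer: Yes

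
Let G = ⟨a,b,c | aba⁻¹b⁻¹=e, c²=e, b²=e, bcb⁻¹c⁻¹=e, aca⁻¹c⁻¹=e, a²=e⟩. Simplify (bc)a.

Compute (bc) · a by multiplying left to right and reducing via the relations at each step:
  (bc) · a = abc

Answer: abc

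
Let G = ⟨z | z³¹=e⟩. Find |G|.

G is generated by a single element, so G is cyclic. The relator gives z³¹ = e and no smaller power is forced to be e, so the 31 powers {e, z, z², z³, z⁴, z⁵, z⁶, z⁷, z⁸, z⁹, z²², z²³, z²¹, z²⁰, z²⁴, z²⁵, z²⁶, z²⁷, z²⁸, z²⁹, z³⁰, z¹², z¹³, z¹¹, z¹⁰, z¹⁴, z¹⁵, z¹⁶, z¹⁷, z¹⁸, z¹⁹} are distinct. Hence |G| = 31.

Answer: 31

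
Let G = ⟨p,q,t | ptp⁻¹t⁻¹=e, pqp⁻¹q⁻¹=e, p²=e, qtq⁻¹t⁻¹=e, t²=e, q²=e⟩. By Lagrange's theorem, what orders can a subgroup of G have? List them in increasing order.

|G| = 8 = 2³. By Lagrange's theorem the order of any subgroup divides 8; the divisors of 8 are 1, 2, 4, 8.

Answer: 1, 2, 4, 8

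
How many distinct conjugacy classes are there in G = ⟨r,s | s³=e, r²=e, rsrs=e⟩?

The conjugacy classes (representative and size) are:
  [e] (size 1), [rs²] (size 3), [s²] (size 2).
Class equation: 1 + 3 + 2 = 6 = |G|. So G has 3 conjugacy classes.

Answer: 3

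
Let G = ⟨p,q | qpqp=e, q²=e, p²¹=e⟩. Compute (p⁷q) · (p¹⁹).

Compute (p⁷q) · (p¹⁹) by multiplying left to right and reducing via the relations at each step:
  (p⁷q) · p¹⁹ = p⁹q

Answer: p⁹q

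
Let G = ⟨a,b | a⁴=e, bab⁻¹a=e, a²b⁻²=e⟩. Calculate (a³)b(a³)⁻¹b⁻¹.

[(a³), b] = (a³)·b·(a³)⁻¹·b⁻¹.
  (a³) · b = ab⁻¹
  (ab⁻¹) · a = b⁻¹
  (b⁻¹) · (b⁻¹) = a²

Answer: a²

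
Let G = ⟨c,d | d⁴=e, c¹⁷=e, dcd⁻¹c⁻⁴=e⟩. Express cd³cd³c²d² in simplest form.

Multiply left to right, reducing at each step:
  c · d³ = cd³
  (cd³) · c = c¹⁴d³
  (c¹⁴d³) · d³ = c¹⁴d²
  (c¹⁴d²) · c² = c¹²d²
  (c¹²d²) · d² = c¹²

Answer: c¹²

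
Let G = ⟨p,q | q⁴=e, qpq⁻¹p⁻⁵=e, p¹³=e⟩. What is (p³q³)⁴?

Compute successive powers of (p³q³), reducing at each step:
  (p³q³)²: (p³q³) · p³ = pq³;   (pq³) · q³ = pq²
  (p³q³)³: (pq²) · p³ = p¹¹q²;   (p¹¹q²) · q³ = p¹¹q
  (p³q³)⁴: (p¹¹q) · p³ = q;   q · q³ = e

Answer: e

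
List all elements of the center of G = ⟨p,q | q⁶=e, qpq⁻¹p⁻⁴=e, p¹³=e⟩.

An element z ∈ Z(G) iff z commutes with every generator.
For example e is central: e·p = p = p·e; e·q = q = q·e.
Whereas p ∉ Z(G) since p·q = pq ≠ p⁴q = q·p.
Checking each of the 78 elements this way gives Z(G) = {e}, of order 1.

Answer: {e}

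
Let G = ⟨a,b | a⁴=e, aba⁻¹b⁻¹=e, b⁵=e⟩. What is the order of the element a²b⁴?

Compute successive powers until reaching e:
  (a²b⁴)¹ = a²b⁴, (a²b⁴)² = b³, (a²b⁴)³ = a²b², (a²b⁴)⁴ = b, (a²b⁴)⁵ = a², (a²b⁴)⁶ = b⁴, (a²b⁴)⁷ = a²b³, (a²b⁴)⁸ = b², (a²b⁴)⁹ = a²b, (a²b⁴)¹⁰ = e.
The smallest positive k with (a²b⁴)ᵏ = e is 10.

Answer: 10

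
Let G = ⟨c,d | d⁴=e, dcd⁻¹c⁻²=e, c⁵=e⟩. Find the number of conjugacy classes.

The conjugacy classes (representative and size) are:
  [e] (size 1), [c⁴] (size 4), [c²d] (size 5), [d²] (size 5), [c³d³] (size 5).
Class equation: 1 + 4 + 5 + 5 + 5 = 20 = |G|. So G has 5 conjugacy classes.

Answer: 5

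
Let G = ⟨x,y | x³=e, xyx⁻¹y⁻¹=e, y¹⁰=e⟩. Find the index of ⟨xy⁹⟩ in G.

First find ord(xy⁹) by computing successive powers:
  (xy⁹)¹ = xy⁹, (xy⁹)² = x²y⁸, (xy⁹)³ = y⁷, (xy⁹)⁴ = xy⁶, (xy⁹)⁵ = x²y⁵, (xy⁹)⁶ = y⁴, (xy⁹)⁷ = xy³, (xy⁹)⁸ = x²y², (xy⁹)⁹ = y, (xy⁹)¹⁰ = x, (xy⁹)¹¹ = x²y⁹, (xy⁹)¹² = y⁸, (xy⁹)¹³ = xy⁷, (xy⁹)¹⁴ = x²y⁶, (xy⁹)¹⁵ = y⁵, (xy⁹)¹⁶ = xy⁴, (xy⁹)¹⁷ = x²y³, (xy⁹)¹⁸ = y², (xy⁹)¹⁹ = xy, (xy⁹)²⁰ = x², (xy⁹)²¹ = y⁹, (xy⁹)²² = xy⁸, (xy⁹)²³ = x²y⁷, (xy⁹)²⁴ = y⁶, (xy⁹)²⁵ = xy⁵, (xy⁹)²⁶ = x²y⁴, (xy⁹)²⁷ = y³, (xy⁹)²⁸ = xy², (xy⁹)²⁹ = x²y, (xy⁹)³⁰ = e.
So |⟨xy⁹⟩| = ord(xy⁹) = 30. With |G| = 30, by Lagrange [G : ⟨xy⁹⟩] = 30/30 = 1.

Answer: 1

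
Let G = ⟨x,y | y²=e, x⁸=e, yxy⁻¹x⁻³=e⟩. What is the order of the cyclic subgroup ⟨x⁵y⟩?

|⟨x⁵y⟩| equals the order of x⁵y. Compute successive powers until reaching e:
  (x⁵y)¹ = x⁵y, (x⁵y)² = x⁴, (x⁵y)³ = xy, (x⁵y)⁴ = e.
The smallest positive k with (x⁵y)ᵏ = e is 4, so |⟨x⁵y⟩| = 4.

Answer: 4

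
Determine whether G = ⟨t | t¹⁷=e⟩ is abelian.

G has a single generator, so G is cyclic and hence abelian.

Answer: Yes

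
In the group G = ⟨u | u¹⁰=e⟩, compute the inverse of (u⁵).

The order of (u⁵) is 2 (smallest k with (u⁵)ᵏ = e), so (u⁵)⁻¹ = (u⁵)¹ = u⁵.
Check: (u⁵) · (u⁵) → (u⁵) · u⁵ = e, giving e as required.

Answer: u⁵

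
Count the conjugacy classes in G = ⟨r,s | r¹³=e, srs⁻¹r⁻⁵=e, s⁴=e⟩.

The conjugacy classes (representative and size) are:
  [e] (size 1), [r] (size 4), [r²] (size 4), [r⁹] (size 4), [r¹²s] (size 13), [r⁴s²] (size 13), [r¹²s³] (size 13).
Class equation: 1 + 4 + 4 + 4 + 13 + 13 + 13 = 52 = |G|. So G has 7 conjugacy classes.

Answer: 7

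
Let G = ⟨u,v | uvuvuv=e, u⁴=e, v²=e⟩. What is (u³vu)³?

Compute successive powers of (u³vu), reducing at each step:
  (u³vu)²: (u³vu) · u³ = u³v;   (u³v) · v = u³;   (u³) · u = e
  (u³vu)³: e · u³ = u³;   (u³) · v = u³v;   (u³v) · u = u³vu

Answer: u³vu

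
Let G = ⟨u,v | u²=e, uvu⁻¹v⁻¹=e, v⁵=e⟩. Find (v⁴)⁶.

Compute successive powers of (v⁴), reducing at each step:
  (v⁴)²: (v⁴) · v⁴ = v³
  (v⁴)³: (v³) · v⁴ = v²
  (v⁴)⁴: (v²) · v⁴ = v
  (v⁴)⁵: v · v⁴ = e
  (v⁴)⁶: e · v⁴ = v⁴

Answer: v⁴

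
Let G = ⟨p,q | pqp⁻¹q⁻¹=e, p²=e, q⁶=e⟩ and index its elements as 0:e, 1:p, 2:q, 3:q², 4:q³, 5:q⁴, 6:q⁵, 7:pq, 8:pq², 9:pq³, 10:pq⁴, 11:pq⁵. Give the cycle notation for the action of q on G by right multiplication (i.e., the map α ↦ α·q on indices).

(0 2 3 4 5 6)(1 7 8 9 10 11)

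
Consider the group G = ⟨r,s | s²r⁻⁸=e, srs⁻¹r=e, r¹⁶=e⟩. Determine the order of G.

Enumerate words in the generators, reducing via the relations: the distinct elements are
  {e, r, s, rs, r², r³, r⁴, r⁵, r⁶, r⁷, r⁸, r⁹, r²s, r³s, r¹², r¹³, r¹¹, r¹⁰, r¹⁴, r¹⁵, r⁴s, r⁵s, r⁶s, r⁷s, s⁻¹, rs⁻¹, r²s⁻¹, r³s⁻¹, r⁴s⁻¹, r⁵s⁻¹, r⁶s⁻¹, r⁷s⁻¹}.
No further products give new elements, so |G| = 32.

Answer: 32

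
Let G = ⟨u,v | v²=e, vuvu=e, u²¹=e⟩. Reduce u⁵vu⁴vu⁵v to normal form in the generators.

Multiply left to right, reducing at each step:
  (u⁵) · v = u⁵v
  (u⁵v) · u⁴ = uv
  (uv) · v = u
  u · u⁵ = u⁶
  (u⁶) · v = u⁶v

Answer: u⁶v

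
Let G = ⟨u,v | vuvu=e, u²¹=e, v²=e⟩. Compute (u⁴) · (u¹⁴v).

Compute (u⁴) · (u¹⁴v) by multiplying left to right and reducing via the relations at each step:
  (u⁴) · u¹⁴ = u¹⁸
  (u¹⁸) · v = u¹⁸v

Answer: u¹⁸v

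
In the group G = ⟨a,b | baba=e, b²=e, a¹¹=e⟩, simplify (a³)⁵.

Compute successive powers of (a³), reducing at each step:
  (a³)²: (a³) · a³ = a⁶
  (a³)³: (a⁶) · a³ = a⁹
  (a³)⁴: (a⁹) · a³ = a
  (a³)⁵: a · a³ = a⁴

Answer: a⁴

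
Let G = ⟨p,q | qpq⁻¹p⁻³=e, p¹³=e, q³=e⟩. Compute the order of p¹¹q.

Compute successive powers until reaching e:
  (p¹¹q)¹ = p¹¹q, (p¹¹q)² = p⁵q², (p¹¹q)³ = e.
The smallest positive k with (p¹¹q)ᵏ = e is 3.

Answer: 3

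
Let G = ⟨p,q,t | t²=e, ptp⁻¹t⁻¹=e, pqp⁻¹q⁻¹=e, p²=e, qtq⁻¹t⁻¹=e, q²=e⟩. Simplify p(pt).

Compute p · (pt) by multiplying left to right and reducing via the relations at each step:
  p · p = e
  e · t = t

Answer: t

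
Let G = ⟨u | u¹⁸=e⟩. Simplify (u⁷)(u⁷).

Compute (u⁷) · (u⁷) by multiplying left to right and reducing via the relations at each step:
  (u⁷) · u⁷ = u¹⁴

Answer: u¹⁴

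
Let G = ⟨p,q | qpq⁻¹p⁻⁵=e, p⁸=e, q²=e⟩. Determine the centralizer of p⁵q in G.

⟨p⁵q⟩ ⊆ C_G(p⁵q) since powers of p⁵q commute with p⁵q; so |C_G(p⁵q)| ≥ |⟨p⁵q⟩| = 8.
By orbit–stabilizer, |C_G(p⁵q)| = |G| / |conj. class of p⁵q| = 16 / 2 = 8.
The 8 elements commuting with p⁵q are {e, p², p⁴, p⁶, p⁵q, pq, p⁷q, p³q}.

Answer: {e, p², p⁴, p⁶, p⁵q, pq, p⁷q, p³q}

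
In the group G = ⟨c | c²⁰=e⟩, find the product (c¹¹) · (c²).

Compute (c¹¹) · (c²) by multiplying left to right and reducing via the relations at each step:
  (c¹¹) · c² = c¹³

Answer: c¹³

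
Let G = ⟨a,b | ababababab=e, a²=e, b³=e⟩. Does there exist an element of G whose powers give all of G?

Every cyclic group is abelian. But a·b = ab while b·a = ba, so a·b ≠ b·a and G is not abelian. Hence G is not cyclic.

Answer: No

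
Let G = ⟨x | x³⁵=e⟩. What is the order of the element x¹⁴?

Compute successive powers until reaching e:
  (x¹⁴)¹ = x¹⁴, (x¹⁴)² = x²⁸, (x¹⁴)³ = x⁷, (x¹⁴)⁴ = x²¹, (x¹⁴)⁵ = e.
The smallest positive k with (x¹⁴)ᵏ = e is 5.

Answer: 5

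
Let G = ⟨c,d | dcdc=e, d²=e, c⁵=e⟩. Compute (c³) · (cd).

Compute (c³) · (cd) by multiplying left to right and reducing via the relations at each step:
  (c³) · c = c⁴
  (c⁴) · d = c⁴d

Answer: c⁴d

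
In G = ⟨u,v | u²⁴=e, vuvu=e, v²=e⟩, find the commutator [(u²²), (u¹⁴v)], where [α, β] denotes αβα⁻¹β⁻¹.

[(u²²), (u¹⁴v)] = (u²²)·(u¹⁴v)·(u²²)⁻¹·(u¹⁴v)⁻¹.
  (u²²) · (u¹⁴v) = u¹²v
  (u¹²v) · (u²) = u¹⁰v
  (u¹⁰v) · (u¹⁴v) = u²⁰

Answer: u²⁰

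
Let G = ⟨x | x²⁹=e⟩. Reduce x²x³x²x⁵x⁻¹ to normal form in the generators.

Multiply left to right, reducing at each step:
  (x²) · x³ = x⁵
  (x⁵) · x² = x⁷
  (x⁷) · x⁵ = x¹²
  (x¹²) · x⁻¹ = x¹¹

Answer: x¹¹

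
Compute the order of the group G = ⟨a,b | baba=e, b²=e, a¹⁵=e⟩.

Enumerate words in the generators, reducing via the relations: the distinct elements are
  {a, b, e, ab, a², a³, a⁴, a⁵, a⁶, a⁷, a⁸, a⁹, a²b, a³b, a¹², a¹³, a¹¹, a¹⁰, a¹⁴, a⁴b, a⁵b, a⁶b, a⁷b, a⁸b, a⁹b, a¹²b, a¹³b, a¹¹b, a¹⁰b, a¹⁴b}.
No further products give new elements, so |G| = 30.

Answer: 30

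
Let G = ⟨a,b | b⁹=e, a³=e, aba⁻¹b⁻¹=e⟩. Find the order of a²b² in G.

Compute successive powers until reaching e:
  (a²b²)¹ = a²b², (a²b²)² = ab⁴, (a²b²)³ = b⁶, (a²b²)⁴ = a²b⁸, (a²b²)⁵ = ab, (a²b²)⁶ = b³, (a²b²)⁷ = a²b⁵, (a²b²)⁸ = ab⁷, (a²b²)⁹ = e.
The smallest positive k with (a²b²)ᵏ = e is 9.

Answer: 9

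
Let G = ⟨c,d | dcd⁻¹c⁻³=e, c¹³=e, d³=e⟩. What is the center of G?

An element z ∈ Z(G) iff z commutes with every generator.
For example e is central: e·c = c = c·e; e·d = d = d·e.
Whereas c ∉ Z(G) since c·d = cd ≠ c³d = d·c.
Checking each of the 39 elements this way gives Z(G) = {e}, of order 1.

Answer: {e}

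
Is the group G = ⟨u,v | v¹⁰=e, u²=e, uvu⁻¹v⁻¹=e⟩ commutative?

Each pair of generators commutes: u·v = uv = v·u. Since the generators pairwise commute, every element of G commutes with every other, so G is abelian.

Answer: Yes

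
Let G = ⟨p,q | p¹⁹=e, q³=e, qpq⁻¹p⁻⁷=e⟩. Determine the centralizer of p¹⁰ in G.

⟨p¹⁰⟩ ⊆ C_G(p¹⁰) since powers of p¹⁰ commute with p¹⁰; so |C_G(p¹⁰)| ≥ |⟨p¹⁰⟩| = 19.
By orbit–stabilizer, |C_G(p¹⁰)| = |G| / |conj. class of p¹⁰| = 57 / 3 = 19.
The 19 elements commuting with p¹⁰ are {e, p, p², p³, p⁴, p⁵, p⁶, p⁷, p⁸, p⁹, p¹⁰, p¹¹, p¹², p¹³, p¹⁴, p¹⁵, p¹⁶, p¹⁷, p¹⁸}.

Answer: {e, p, p², p³, p⁴, p⁵, p⁶, p⁷, p⁸, p⁹, p¹⁰, p¹¹, p¹², p¹³, p¹⁴, p¹⁵, p¹⁶, p¹⁷, p¹⁸}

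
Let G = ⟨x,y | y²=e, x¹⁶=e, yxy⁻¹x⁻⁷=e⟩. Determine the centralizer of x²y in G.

⟨x²y⟩ ⊆ C_G(x²y) since powers of x²y commute with x²y; so |C_G(x²y)| ≥ |⟨x²y⟩| = 2.
By orbit–stabilizer, |C_G(x²y)| = |G| / |conj. class of x²y| = 32 / 8 = 4.
The 4 elements commuting with x²y are {e, x⁸, x²y, x¹⁰y}.

Answer: {e, x⁸, x²y, x¹⁰y}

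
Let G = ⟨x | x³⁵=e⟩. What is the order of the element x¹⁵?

Compute successive powers until reaching e:
  (x¹⁵)¹ = x¹⁵, (x¹⁵)² = x³⁰, (x¹⁵)³ = x¹⁰, (x¹⁵)⁴ = x²⁵, (x¹⁵)⁵ = x⁵, (x¹⁵)⁶ = x²⁰, (x¹⁵)⁷ = e.
The smallest positive k with (x¹⁵)ᵏ = e is 7.

Answer: 7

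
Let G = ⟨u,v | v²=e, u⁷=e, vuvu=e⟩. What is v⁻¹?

The order of v is 2 (smallest k with vᵏ = e), so v⁻¹ = v¹ = v.
Check: v · v → v · v = e, giving e as required.

Answer: v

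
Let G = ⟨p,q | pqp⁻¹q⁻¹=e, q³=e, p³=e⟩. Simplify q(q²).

Compute q · (q²) by multiplying left to right and reducing via the relations at each step:
  q · q² = e

Answer: e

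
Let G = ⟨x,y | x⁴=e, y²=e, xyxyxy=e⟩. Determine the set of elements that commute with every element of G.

An element z ∈ Z(G) iff z commutes with every generator.
For example e is central: e·x = x = x·e; e·y = y = y·e.
Whereas x ∉ Z(G) since x·y = xy ≠ yx = y·x.
Checking each of the 24 elements this way gives Z(G) = {e}, of order 1.

Answer: {e}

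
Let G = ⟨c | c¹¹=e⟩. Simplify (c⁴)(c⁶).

Compute (c⁴) · (c⁶) by multiplying left to right and reducing via the relations at each step:
  (c⁴) · c⁶ = c¹⁰

Answer: c¹⁰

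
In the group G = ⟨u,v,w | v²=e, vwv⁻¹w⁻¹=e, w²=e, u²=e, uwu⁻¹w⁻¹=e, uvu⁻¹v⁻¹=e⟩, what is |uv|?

Compute successive powers until reaching e:
  (uv)¹ = uv, (uv)² = e.
The smallest positive k with (uv)ᵏ = e is 2.

Answer: 2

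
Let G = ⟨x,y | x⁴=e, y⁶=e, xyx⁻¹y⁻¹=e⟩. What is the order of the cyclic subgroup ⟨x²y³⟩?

|⟨x²y³⟩| equals the order of x²y³. Compute successive powers until reaching e:
  (x²y³)¹ = x²y³, (x²y³)² = e.
The smallest positive k with (x²y³)ᵏ = e is 2, so |⟨x²y³⟩| = 2.

Answer: 2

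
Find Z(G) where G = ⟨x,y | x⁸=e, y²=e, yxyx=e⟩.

An element z ∈ Z(G) iff z commutes with every generator.
For example x⁴ is central: (x⁴)·x = x⁵ = x·(x⁴); (x⁴)·y = x⁴y = y·(x⁴).
Whereas x ∉ Z(G) since x·y = xy ≠ x⁷y = y·x.
Checking each of the 16 elements this way gives Z(G) = {e, x⁴}, of order 2.

Answer: {e, x⁴}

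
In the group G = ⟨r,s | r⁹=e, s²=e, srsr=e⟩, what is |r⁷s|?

Compute successive powers until reaching e:
  (r⁷s)¹ = r⁷s, (r⁷s)² = e.
The smallest positive k with (r⁷s)ᵏ = e is 2.

Answer: 2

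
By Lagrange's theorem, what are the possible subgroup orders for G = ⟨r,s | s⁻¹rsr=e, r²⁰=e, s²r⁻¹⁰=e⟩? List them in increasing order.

|G| = 40 = 2³ · 5. By Lagrange's theorem the order of any subgroup divides 40; the divisors of 40 are 1, 2, 4, 5, 8, 10, 20, 40.

Answer: 1, 2, 4, 5, 8, 10, 20, 40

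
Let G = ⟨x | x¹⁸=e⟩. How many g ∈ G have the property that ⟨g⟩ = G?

G is cyclic of order 18. An element generates G iff its order is 18, and a cyclic group of order 18 has exactly φ(18) = 6 such elements.

Answer: 6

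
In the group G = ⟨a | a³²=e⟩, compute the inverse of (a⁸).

The order of (a⁸) is 4 (smallest k with (a⁸)ᵏ = e), so (a⁸)⁻¹ = (a⁸)³ = a²⁴.
Check: (a⁸) · (a²⁴) → (a⁸) · a²⁴ = e, giving e as required.

Answer: a²⁴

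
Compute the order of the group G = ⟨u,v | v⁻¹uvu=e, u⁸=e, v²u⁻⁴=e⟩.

Enumerate words in the generators, reducing via the relations: the distinct elements are
  {e, u, v, uv, u², u³, u⁴, u⁵, u⁶, u⁷, u²v, u³v, v⁻¹, uv⁻¹, u²v⁻¹, u³v⁻¹}.
No further products give new elements, so |G| = 16.

Answer: 16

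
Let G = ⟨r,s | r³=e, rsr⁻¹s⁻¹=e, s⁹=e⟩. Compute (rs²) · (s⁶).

Compute (rs²) · (s⁶) by multiplying left to right and reducing via the relations at each step:
  (rs²) · s⁶ = rs⁸

Answer: rs⁸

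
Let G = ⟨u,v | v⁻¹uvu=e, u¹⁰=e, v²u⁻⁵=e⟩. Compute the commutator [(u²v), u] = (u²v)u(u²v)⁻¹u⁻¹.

[(u²v), u] = (u²v)·u·(u²v)⁻¹·u⁻¹.
  (u²v) · u = uv
  (uv) · (u²v⁻¹) = u⁹
  (u⁹) · (u⁹) = u⁸

Answer: u⁸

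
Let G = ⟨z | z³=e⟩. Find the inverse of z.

The order of z is 3 (smallest k with zᵏ = e), so z⁻¹ = z² = z².
Check: z · (z²) → z · z² = e, giving e as required.

Answer: z²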